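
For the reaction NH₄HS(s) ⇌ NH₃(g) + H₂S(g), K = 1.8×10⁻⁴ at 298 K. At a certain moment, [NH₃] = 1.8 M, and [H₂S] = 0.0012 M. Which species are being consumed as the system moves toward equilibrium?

(NH₄HS is a pure solid — omitted from Q.)
Q = [NH₃]·[H₂S] = (1.8)·(0.0012) = 0.0022
Q = 0.0022 > K = 1.8×10⁻⁴: net reverse reaction.

NH₃, H₂S (products)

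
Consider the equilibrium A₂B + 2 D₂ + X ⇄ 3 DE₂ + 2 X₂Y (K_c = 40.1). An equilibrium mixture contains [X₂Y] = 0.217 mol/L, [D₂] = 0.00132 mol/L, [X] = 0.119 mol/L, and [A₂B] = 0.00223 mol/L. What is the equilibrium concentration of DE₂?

At equilibrium, K_c = [DE₂]³·[X₂Y]² / ([A₂B]·[D₂]²·[X]) = 40.1.
([DE₂])³·(0.217)² / ((0.00223)·(0.00132)²·(0.119)) = 40.1
[DE₂]³ = 3.94e-7 ⇒ [DE₂] = 0.00733 mol/L

[DE₂] = 0.00733 mol/L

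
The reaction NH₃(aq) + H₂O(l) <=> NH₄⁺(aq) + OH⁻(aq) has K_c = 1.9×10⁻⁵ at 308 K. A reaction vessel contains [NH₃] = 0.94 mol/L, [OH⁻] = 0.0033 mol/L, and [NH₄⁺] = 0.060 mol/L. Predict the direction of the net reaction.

(H₂O is a pure liquid — omitted from Q_c.)
Q_c = [NH₄⁺]·[OH⁻] / [NH₃] = (0.060)·(0.0033) / (0.94) = 2.1×10⁻⁴
Q_c = 2.1×10⁻⁴ > K_c = 1.9×10⁻⁵, so the reverse reaction proceeds.

reverse (toward reactants)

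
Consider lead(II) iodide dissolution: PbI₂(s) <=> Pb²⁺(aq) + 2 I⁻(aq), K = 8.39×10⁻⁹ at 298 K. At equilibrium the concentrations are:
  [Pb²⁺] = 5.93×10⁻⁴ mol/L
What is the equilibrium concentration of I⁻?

[I⁻] = 0.00376 mol/L

(PbI₂ is a pure solid — omitted from K.)
At equilibrium, K = [Pb²⁺]·[I⁻]² = 8.39×10⁻⁹.
(5.93×10⁻⁴)·([I⁻])² = 8.39×10⁻⁹
[I⁻]² = 1.41×10⁻⁵ ⇒ [I⁻] = 0.00376 mol/L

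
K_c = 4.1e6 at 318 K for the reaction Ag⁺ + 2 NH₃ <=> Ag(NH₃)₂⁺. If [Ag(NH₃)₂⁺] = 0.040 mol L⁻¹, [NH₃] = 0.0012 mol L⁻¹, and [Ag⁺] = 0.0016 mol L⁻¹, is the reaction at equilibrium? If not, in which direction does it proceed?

Q_c = [Ag(NH₃)₂⁺] / ([Ag⁺]·[NH₃]²) = (0.040) / ((0.0016)·(0.0012)²) = 1.7e7
Q_c = 1.7e7 > K_c = 4.1e6, so the reverse reaction proceeds.

to the left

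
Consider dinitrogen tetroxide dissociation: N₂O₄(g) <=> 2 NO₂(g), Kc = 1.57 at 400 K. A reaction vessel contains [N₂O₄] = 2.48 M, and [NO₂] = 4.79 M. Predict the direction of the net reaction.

to the left

Qc = [NO₂]² / [N₂O₄] = (4.79)² / (2.48) = 9.25
Qc = 9.25 > Kc = 1.57, so the reverse reaction proceeds.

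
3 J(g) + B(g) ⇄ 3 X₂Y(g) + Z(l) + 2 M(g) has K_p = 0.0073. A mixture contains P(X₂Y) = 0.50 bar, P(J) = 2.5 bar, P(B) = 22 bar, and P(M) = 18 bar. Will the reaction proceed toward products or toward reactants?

(Z is a pure liquid — omitted from Q_p.)
Q_p = P(X₂Y)³·P(M)² / (P(J)³·P(B)) = (0.50)³·(18)² / ((2.5)³·(22)) = 0.12
Q_p = 0.12 > K_p = 0.0073, so the reverse reaction proceeds.

in the reverse direction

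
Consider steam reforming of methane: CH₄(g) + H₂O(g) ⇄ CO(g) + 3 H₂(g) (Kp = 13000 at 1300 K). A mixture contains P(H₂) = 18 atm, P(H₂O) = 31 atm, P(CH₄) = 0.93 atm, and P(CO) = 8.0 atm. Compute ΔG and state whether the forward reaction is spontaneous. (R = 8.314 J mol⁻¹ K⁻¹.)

ΔG = -22.5 kJ/mol; the forward reaction is spontaneous

Qp = P(CO)·P(H₂)³ / (P(CH₄)·P(H₂O)) = (8.0)·(18)³ / ((0.93)·(31)) = 1620
ΔG = RT ln(Qp/Kp) = (8.314 J mol⁻¹ K⁻¹)(1300 K) × ln(1620/13000)
   = (10.81 kJ/mol)(-2.083) = -22.5 kJ/mol
ΔG < 0, so the forward reaction is spontaneous (proceeds forward).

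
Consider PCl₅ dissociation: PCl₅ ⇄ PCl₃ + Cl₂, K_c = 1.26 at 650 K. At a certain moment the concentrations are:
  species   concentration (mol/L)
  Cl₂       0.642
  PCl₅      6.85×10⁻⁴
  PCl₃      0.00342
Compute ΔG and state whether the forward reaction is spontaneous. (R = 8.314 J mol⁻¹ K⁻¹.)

Q_c = [PCl₃]·[Cl₂] / [PCl₅] = (0.00342)·(0.642) / (6.85×10⁻⁴) = 3.21
ΔG = RT ln(Q_c/K_c) = (8.314 J mol⁻¹ K⁻¹)(650 K) × ln(3.21/1.26)
   = (5.404 kJ/mol)(0.9352) = 5.05 kJ/mol
ΔG > 0, so the forward reaction is non-spontaneous (proceeds in reverse).

ΔG = 5.05 kJ/mol; the forward reaction is non-spontaneous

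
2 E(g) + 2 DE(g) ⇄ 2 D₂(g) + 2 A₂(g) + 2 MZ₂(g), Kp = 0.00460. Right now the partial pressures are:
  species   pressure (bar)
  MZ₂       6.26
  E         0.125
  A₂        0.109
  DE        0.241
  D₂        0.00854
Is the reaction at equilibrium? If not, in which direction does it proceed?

in the reverse direction

Qp = P(D₂)²·P(A₂)²·P(MZ₂)² / (P(E)²·P(DE)²) = (0.00854)²·(0.109)²·(6.26)² / ((0.125)²·(0.241)²) = 0.0374
Qp = 0.0374 > Kp = 0.00460, so the reverse reaction proceeds.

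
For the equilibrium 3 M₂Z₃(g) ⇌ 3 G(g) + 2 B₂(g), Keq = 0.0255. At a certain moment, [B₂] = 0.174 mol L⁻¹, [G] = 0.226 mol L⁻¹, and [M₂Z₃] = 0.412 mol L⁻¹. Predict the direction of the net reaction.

forward (toward products)

Q = [G]³·[B₂]² / [M₂Z₃]³ = (0.226)³·(0.174)² / (0.412)³ = 0.00500
Q = 0.00500 < Keq = 0.0255, so the forward reaction proceeds.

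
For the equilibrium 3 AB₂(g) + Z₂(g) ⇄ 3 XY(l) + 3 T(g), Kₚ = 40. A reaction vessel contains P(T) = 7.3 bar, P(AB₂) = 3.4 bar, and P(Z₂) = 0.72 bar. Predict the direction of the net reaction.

(XY is a pure liquid — omitted from Qₚ.)
Qₚ = P(T)³ / (P(AB₂)³·P(Z₂)) = (7.3)³ / ((3.4)³·(0.72)) = 14
Qₚ = 14 < Kₚ = 40, so the forward reaction proceeds.

in the forward direction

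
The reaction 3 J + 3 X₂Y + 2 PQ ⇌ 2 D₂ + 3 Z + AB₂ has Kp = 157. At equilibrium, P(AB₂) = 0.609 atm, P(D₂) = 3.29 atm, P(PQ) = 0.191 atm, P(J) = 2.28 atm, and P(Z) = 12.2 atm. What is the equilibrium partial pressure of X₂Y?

P(X₂Y) = 5.61 atm

At equilibrium, Kp = P(D₂)²·P(Z)³·P(AB₂) / (P(J)³·P(X₂Y)³·P(PQ)²) = 157.
(3.29)²·(12.2)³·(0.609) / ((2.28)³·(P(X₂Y))³·(0.191)²) = 157
P(X₂Y)³ = 176 ⇒ P(X₂Y) = 5.61 atm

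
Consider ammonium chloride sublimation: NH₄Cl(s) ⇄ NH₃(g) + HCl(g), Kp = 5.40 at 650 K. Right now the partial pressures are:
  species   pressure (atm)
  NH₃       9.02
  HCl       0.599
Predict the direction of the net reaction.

neither direction; the system is at equilibrium

(NH₄Cl is a pure solid — omitted from Qp.)
Qp = P(NH₃)·P(HCl) = (9.02)·(0.599) = 5.40
Qp = 5.40 = Kp, so the system is already at equilibrium.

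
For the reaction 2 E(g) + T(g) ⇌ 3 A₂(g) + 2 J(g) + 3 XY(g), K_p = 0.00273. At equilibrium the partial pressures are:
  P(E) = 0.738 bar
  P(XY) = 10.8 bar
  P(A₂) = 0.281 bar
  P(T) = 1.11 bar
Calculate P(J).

P(J) = 0.00768 bar

At equilibrium, K_p = P(A₂)³·P(J)²·P(XY)³ / (P(E)²·P(T)) = 0.00273.
(0.281)³·(P(J))²·(10.8)³ / ((0.738)²·(1.11)) = 0.00273
P(J)² = 5.90e-5 ⇒ P(J) = 0.00768 bar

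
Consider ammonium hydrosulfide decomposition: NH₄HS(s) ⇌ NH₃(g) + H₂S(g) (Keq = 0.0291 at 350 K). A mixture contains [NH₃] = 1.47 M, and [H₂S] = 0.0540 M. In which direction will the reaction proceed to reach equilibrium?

toward reactants

(NH₄HS is a pure solid — omitted from Q.)
Q = [NH₃]·[H₂S] = (1.47)·(0.0540) = 0.0794
Q = 0.0794 > Keq = 0.0291, so the reverse reaction proceeds.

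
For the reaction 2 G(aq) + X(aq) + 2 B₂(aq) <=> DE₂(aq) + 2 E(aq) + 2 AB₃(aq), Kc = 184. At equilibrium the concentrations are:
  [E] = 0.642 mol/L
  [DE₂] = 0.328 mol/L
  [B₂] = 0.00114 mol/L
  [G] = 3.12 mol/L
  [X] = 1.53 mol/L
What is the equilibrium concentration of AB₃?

[AB₃] = 0.162 mol/L

At equilibrium, Kc = [DE₂]·[E]²·[AB₃]² / ([G]²·[X]·[B₂]²) = 184.
(0.328)·(0.642)²·([AB₃])² / ((3.12)²·(1.53)·(0.00114)²) = 184
[AB₃]² = 0.0263 ⇒ [AB₃] = 0.162 mol/L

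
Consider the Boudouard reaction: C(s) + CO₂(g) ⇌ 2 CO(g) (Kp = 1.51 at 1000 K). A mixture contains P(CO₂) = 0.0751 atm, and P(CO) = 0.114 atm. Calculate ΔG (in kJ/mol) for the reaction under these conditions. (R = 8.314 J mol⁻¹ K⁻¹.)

(C is a pure solid — omitted from Qp.)
Qp = P(CO)² / P(CO₂) = (0.114)² / (0.0751) = 0.173
ΔG = RT ln(Qp/Kp) = (8.314 J mol⁻¹ K⁻¹)(1000 K) × ln(0.173/1.51)
   = (8.314 kJ/mol)(-2.167) = -18.0 kJ/mol
ΔG < 0, so the forward reaction is spontaneous (proceeds forward).

ΔG = -18.0 kJ/mol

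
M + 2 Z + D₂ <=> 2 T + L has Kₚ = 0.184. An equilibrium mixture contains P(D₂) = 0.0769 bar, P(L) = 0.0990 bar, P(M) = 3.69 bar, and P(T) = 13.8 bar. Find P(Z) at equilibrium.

P(Z) = 19.0 bar

At equilibrium, Kₚ = P(T)²·P(L) / (P(M)·P(Z)²·P(D₂)) = 0.184.
(13.8)²·(0.0990) / ((3.69)·(P(Z))²·(0.0769)) = 0.184
P(Z)² = 361 ⇒ P(Z) = 19.0 bar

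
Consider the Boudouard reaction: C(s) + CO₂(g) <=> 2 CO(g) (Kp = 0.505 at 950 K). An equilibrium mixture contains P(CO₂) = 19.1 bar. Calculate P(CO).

P(CO) = 3.11 bar

(C is a pure solid — omitted from Kp.)
At equilibrium, Kp = P(CO)² / P(CO₂) = 0.505.
(P(CO))² / (19.1) = 0.505
P(CO)² = 9.65 ⇒ P(CO) = 3.11 bar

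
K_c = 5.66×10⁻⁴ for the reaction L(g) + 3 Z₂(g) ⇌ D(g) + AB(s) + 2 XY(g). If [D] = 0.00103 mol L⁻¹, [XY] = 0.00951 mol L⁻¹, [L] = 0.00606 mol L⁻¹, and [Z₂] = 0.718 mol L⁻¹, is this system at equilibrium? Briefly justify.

(AB is a pure solid — omitted from Q_c.)
Q_c = [D]·[XY]² / ([L]·[Z₂]³) = (0.00103)·(0.00951)² / ((0.00606)·(0.718)³) = 4.15×10⁻⁵
Q_c = 4.15×10⁻⁵ < K_c = 5.66×10⁻⁴: net forward reaction.

no; Q < K, reaction proceeds forward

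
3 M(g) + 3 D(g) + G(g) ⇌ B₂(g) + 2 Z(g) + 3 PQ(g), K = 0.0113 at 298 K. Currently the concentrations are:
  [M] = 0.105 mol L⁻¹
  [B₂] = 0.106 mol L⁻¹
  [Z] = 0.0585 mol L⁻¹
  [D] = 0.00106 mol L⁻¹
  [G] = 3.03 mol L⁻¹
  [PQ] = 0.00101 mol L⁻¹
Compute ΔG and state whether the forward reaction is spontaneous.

Q = [B₂]·[Z]²·[PQ]³ / ([M]³·[D]³·[G]) = (0.106)·(0.0585)²·(0.00101)³ / ((0.105)³·(0.00106)³·(3.03)) = 0.0895
ΔG = RT ln(Q/K) = (8.314 J mol⁻¹ K⁻¹)(298 K) × ln(0.0895/0.0113)
   = (2.478 kJ/mol)(2.069) = 5.13 kJ/mol
ΔG > 0, so the forward reaction is non-spontaneous (proceeds in reverse).

ΔG = 5.13 kJ/mol; the forward reaction is non-spontaneous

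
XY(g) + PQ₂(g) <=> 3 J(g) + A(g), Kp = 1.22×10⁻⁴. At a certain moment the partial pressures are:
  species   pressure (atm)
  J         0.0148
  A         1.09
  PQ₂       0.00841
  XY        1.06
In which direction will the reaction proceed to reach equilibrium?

Qp = P(J)³·P(A) / (P(XY)·P(PQ₂)) = (0.0148)³·(1.09) / ((1.06)·(0.00841)) = 3.96×10⁻⁴
Qp = 3.96×10⁻⁴ > Kp = 1.22×10⁻⁴, so the reverse reaction proceeds.

to the left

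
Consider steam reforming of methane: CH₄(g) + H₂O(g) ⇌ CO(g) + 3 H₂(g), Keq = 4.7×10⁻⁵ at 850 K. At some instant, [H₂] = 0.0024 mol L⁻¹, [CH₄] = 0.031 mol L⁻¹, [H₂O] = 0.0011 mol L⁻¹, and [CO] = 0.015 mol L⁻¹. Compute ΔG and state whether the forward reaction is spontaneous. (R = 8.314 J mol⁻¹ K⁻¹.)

Q = [CO]·[H₂]³ / ([CH₄]·[H₂O]) = (0.015)·(0.0024)³ / ((0.031)·(0.0011)) = 6.08×10⁻⁶
ΔG = RT ln(Q/Keq) = (8.314 J mol⁻¹ K⁻¹)(850 K) × ln(6.08×10⁻⁶/4.7×10⁻⁵)
   = (7.067 kJ/mol)(-2.045) = -14.5 kJ/mol
ΔG < 0, so the forward reaction is spontaneous (proceeds forward).

ΔG = -14.5 kJ/mol; the forward reaction is spontaneous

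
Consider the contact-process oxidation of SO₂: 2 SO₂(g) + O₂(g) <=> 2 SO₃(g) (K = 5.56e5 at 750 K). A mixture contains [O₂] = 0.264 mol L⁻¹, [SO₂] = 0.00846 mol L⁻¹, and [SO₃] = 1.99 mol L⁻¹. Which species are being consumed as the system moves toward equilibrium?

Q = [SO₃]² / ([SO₂]²·[O₂]) = (1.99)² / ((0.00846)²·(0.264)) = 2.10e5
Q = 2.10e5 < K = 5.56e5: net forward reaction.

SO₂, O₂ (reactants)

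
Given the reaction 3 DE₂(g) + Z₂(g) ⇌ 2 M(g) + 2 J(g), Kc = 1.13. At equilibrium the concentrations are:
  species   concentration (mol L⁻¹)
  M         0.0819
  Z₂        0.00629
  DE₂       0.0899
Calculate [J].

At equilibrium, Kc = [M]²·[J]² / ([DE₂]³·[Z₂]) = 1.13.
(0.0819)²·([J])² / ((0.0899)³·(0.00629)) = 1.13
[J]² = 7.70×10⁻⁴ ⇒ [J] = 0.0277 mol L⁻¹

[J] = 0.0277 mol L⁻¹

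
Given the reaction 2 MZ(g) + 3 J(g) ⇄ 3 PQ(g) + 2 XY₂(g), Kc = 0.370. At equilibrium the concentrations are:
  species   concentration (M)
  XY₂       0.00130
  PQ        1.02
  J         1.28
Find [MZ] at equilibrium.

[MZ] = 0.00152 M

At equilibrium, Kc = [PQ]³·[XY₂]² / ([MZ]²·[J]³) = 0.370.
(1.02)³·(0.00130)² / (([MZ])²·(1.28)³) = 0.370
[MZ]² = 2.31×10⁻⁶ ⇒ [MZ] = 0.00152 M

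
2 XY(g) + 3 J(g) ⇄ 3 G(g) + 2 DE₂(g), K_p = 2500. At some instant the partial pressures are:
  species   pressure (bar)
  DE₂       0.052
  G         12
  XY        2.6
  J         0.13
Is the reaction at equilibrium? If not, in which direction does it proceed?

Q_p = P(G)³·P(DE₂)² / (P(XY)²·P(J)³) = (12)³·(0.052)² / ((2.6)²·(0.13)³) = 310
Q_p = 310 < K_p = 2500, so the forward reaction proceeds.

to the right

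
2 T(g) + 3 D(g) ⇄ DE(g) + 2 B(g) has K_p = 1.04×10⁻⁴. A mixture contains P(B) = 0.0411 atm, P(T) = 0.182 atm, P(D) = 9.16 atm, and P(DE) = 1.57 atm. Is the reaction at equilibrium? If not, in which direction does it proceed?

at equilibrium

Q_p = P(DE)·P(B)² / (P(T)²·P(D)³) = (1.57)·(0.0411)² / ((0.182)²·(9.16)³) = 1.04×10⁻⁴
Q_p = 1.04×10⁻⁴ = K_p, so the system is already at equilibrium.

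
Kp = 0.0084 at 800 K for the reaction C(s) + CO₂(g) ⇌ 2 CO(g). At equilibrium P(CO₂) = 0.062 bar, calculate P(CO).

P(CO) = 0.023 bar

(C is a pure solid — omitted from Kp.)
At equilibrium, Kp = P(CO)² / P(CO₂) = 0.0084.
(P(CO))² / (0.062) = 0.0084
P(CO)² = 5.21×10⁻⁴ ⇒ P(CO) = 0.023 bar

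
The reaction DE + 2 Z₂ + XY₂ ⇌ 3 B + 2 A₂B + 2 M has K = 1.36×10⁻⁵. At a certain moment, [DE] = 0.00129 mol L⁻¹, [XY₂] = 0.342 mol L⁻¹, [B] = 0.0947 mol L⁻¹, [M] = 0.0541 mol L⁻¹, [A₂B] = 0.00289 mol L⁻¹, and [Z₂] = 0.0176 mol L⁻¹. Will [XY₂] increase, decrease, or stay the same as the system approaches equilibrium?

increase

Q = [B]³·[A₂B]²·[M]² / ([DE]·[Z₂]²·[XY₂]) = (0.0947)³·(0.00289)²·(0.0541)² / ((0.00129)·(0.0176)²·(0.342)) = 1.52×10⁻⁴
Q = 1.52×10⁻⁴ > K = 1.36×10⁻⁵: net reverse reaction.
XY₂ is a reactant, so it increases.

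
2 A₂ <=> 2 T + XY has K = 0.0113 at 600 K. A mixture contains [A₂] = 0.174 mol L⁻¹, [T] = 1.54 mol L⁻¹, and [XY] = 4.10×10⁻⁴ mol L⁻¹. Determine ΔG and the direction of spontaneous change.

Q = [T]²·[XY] / [A₂]² = (1.54)²·(4.10×10⁻⁴) / (0.174)² = 0.0321
ΔG = RT ln(Q/K) = (8.314 J mol⁻¹ K⁻¹)(600 K) × ln(0.0321/0.0113)
   = (4.988 kJ/mol)(1.044) = 5.21 kJ/mol
ΔG > 0, so the forward reaction is non-spontaneous (proceeds in reverse).

ΔG = 5.21 kJ/mol; the forward reaction is non-spontaneous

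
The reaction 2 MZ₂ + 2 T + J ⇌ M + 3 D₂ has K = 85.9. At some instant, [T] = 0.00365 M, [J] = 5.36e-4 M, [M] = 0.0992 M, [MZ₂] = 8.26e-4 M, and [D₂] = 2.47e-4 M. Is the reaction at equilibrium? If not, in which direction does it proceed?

Q = [M]·[D₂]³ / ([MZ₂]²·[T]²·[J]) = (0.0992)·(2.47e-4)³ / ((8.26e-4)²·(0.00365)²·(5.36e-4)) = 307
Q = 307 > K = 85.9, so the reverse reaction proceeds.

in the reverse direction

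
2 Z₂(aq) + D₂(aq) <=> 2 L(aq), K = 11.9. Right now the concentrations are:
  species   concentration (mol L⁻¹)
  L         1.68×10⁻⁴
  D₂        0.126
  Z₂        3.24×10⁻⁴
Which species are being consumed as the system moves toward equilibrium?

Z₂, D₂ (reactants)

Q = [L]² / ([Z₂]²·[D₂]) = (1.68×10⁻⁴)² / ((3.24×10⁻⁴)²·(0.126)) = 2.13
Q = 2.13 < K = 11.9: net forward reaction.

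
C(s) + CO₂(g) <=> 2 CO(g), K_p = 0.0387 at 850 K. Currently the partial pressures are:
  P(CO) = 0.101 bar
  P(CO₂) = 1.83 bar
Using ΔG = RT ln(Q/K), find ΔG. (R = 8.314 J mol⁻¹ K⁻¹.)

ΔG = -13.7 kJ/mol

(C is a pure solid — omitted from Q_p.)
Q_p = P(CO)² / P(CO₂) = (0.101)² / (1.83) = 0.00557
ΔG = RT ln(Q_p/K_p) = (8.314 J mol⁻¹ K⁻¹)(850 K) × ln(0.00557/0.0387)
   = (7.067 kJ/mol)(-1.938) = -13.7 kJ/mol
ΔG < 0, so the forward reaction is spontaneous (proceeds forward).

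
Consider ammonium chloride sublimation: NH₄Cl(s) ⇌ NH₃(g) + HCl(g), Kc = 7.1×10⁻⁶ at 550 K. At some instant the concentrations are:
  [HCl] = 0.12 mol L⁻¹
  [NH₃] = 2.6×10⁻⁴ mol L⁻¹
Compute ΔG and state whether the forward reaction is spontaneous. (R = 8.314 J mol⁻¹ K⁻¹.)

(NH₄Cl is a pure solid — omitted from Qc.)
Qc = [NH₃]·[HCl] = (2.6×10⁻⁴)·(0.12) = 3.12×10⁻⁵
ΔG = RT ln(Qc/Kc) = (8.314 J mol⁻¹ K⁻¹)(550 K) × ln(3.12×10⁻⁵/7.1×10⁻⁶)
   = (4.573 kJ/mol)(1.480) = 6.77 kJ/mol
ΔG > 0, so the forward reaction is non-spontaneous (proceeds in reverse).

ΔG = 6.77 kJ/mol; the forward reaction is non-spontaneous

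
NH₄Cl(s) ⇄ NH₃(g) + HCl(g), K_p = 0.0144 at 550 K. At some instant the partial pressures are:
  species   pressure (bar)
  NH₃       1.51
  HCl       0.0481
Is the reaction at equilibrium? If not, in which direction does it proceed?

(NH₄Cl is a pure solid — omitted from Q_p.)
Q_p = P(NH₃)·P(HCl) = (1.51)·(0.0481) = 0.0726
Q_p = 0.0726 > K_p = 0.0144, so the reverse reaction proceeds.

toward reactants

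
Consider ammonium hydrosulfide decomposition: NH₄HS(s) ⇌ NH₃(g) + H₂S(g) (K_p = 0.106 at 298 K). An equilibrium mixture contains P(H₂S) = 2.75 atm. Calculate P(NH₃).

(NH₄HS is a pure solid — omitted from K_p.)
At equilibrium, K_p = P(NH₃)·P(H₂S) = 0.106.
(P(NH₃))·(2.75) = 0.106
P(NH₃) = 0.0385 atm

P(NH₃) = 0.0385 atm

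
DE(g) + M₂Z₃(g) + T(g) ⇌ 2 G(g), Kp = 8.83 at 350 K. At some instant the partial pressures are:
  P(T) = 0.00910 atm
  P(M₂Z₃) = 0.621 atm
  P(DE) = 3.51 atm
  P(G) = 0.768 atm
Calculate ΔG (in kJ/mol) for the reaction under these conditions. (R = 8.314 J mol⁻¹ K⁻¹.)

ΔG = 3.53 kJ/mol

Qp = P(G)² / (P(DE)·P(M₂Z₃)·P(T)) = (0.768)² / ((3.51)·(0.621)·(0.00910)) = 29.7
ΔG = RT ln(Qp/Kp) = (8.314 J mol⁻¹ K⁻¹)(350 K) × ln(29.7/8.83)
   = (2.910 kJ/mol)(1.213) = 3.53 kJ/mol
ΔG > 0, so the forward reaction is non-spontaneous (proceeds in reverse).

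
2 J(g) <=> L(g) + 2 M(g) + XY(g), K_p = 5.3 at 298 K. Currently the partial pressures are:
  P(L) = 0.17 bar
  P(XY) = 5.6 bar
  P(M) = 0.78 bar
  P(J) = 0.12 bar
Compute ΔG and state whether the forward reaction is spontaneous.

ΔG = 5.02 kJ/mol; the forward reaction is non-spontaneous

Q_p = P(L)·P(M)²·P(XY) / P(J)² = (0.17)·(0.78)²·(5.6) / (0.12)² = 40.2
ΔG = RT ln(Q_p/K_p) = (8.314 J mol⁻¹ K⁻¹)(298 K) × ln(40.2/5.3)
   = (2.478 kJ/mol)(2.026) = 5.02 kJ/mol
ΔG > 0, so the forward reaction is non-spontaneous (proceeds in reverse).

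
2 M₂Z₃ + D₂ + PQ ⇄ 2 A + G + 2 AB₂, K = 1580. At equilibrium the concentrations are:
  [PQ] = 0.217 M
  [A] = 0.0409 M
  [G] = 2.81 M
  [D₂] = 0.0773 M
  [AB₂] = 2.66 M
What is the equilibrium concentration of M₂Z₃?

At equilibrium, K = [A]²·[G]·[AB₂]² / ([M₂Z₃]²·[D₂]·[PQ]) = 1580.
(0.0409)²·(2.81)·(2.66)² / (([M₂Z₃])²·(0.0773)·(0.217)) = 1580
[M₂Z₃]² = 0.00125 ⇒ [M₂Z₃] = 0.0354 M

[M₂Z₃] = 0.0354 M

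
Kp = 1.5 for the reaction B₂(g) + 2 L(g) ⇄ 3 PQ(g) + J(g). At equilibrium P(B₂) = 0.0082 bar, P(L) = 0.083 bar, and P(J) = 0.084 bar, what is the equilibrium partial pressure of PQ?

P(PQ) = 0.10 bar

At equilibrium, Kp = P(PQ)³·P(J) / (P(B₂)·P(L)²) = 1.5.
(P(PQ))³·(0.084) / ((0.0082)·(0.083)²) = 1.5
P(PQ)³ = 0.00101 ⇒ P(PQ) = 0.10 bar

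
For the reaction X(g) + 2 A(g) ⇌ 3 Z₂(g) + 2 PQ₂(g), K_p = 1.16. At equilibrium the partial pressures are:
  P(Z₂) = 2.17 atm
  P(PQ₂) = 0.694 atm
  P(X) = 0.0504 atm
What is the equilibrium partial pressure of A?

At equilibrium, K_p = P(Z₂)³·P(PQ₂)² / (P(X)·P(A)²) = 1.16.
(2.17)³·(0.694)² / ((0.0504)·(P(A))²) = 1.16
P(A)² = 84.2 ⇒ P(A) = 9.17 atm

P(A) = 9.17 atm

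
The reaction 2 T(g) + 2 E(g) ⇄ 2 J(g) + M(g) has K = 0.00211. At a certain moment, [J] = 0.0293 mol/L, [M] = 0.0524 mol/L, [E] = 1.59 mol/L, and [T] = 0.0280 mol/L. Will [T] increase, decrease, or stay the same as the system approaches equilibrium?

Q = [J]²·[M] / ([T]²·[E]²) = (0.0293)²·(0.0524) / ((0.0280)²·(1.59)²) = 0.0227
Q = 0.0227 > K = 0.00211: net reverse reaction.
T is a reactant, so it increases.

increase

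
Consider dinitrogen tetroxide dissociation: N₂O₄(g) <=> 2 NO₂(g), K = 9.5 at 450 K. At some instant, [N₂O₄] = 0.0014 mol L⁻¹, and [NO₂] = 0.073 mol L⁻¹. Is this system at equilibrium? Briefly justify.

Q = [NO₂]² / [N₂O₄] = (0.073)² / (0.0014) = 3.8
Q = 3.8 < K = 9.5: net forward reaction.

no; Q < K, reaction proceeds forward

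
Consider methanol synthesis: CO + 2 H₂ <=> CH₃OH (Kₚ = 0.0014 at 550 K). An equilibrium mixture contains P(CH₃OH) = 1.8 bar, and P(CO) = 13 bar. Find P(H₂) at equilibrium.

P(H₂) = 9.9 bar

At equilibrium, Kₚ = P(CH₃OH) / (P(CO)·P(H₂)²) = 0.0014.
(1.8) / ((13)·(P(H₂))²) = 0.0014
P(H₂)² = 98.9 ⇒ P(H₂) = 9.9 bar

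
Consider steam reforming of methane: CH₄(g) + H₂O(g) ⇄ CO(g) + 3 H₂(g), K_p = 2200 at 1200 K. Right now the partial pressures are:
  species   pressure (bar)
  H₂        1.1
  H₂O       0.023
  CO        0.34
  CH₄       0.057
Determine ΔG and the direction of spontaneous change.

Q_p = P(CO)·P(H₂)³ / (P(CH₄)·P(H₂O)) = (0.34)·(1.1)³ / ((0.057)·(0.023)) = 345
ΔG = RT ln(Q_p/K_p) = (8.314 J mol⁻¹ K⁻¹)(1200 K) × ln(345/2200)
   = (9.977 kJ/mol)(-1.853) = -18.5 kJ/mol
ΔG < 0, so the forward reaction is spontaneous (proceeds forward).

ΔG = -18.5 kJ/mol; the forward reaction is spontaneous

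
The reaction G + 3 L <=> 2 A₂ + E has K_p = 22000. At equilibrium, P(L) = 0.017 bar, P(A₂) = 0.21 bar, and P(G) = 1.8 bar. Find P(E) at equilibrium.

P(E) = 4.4 bar

At equilibrium, K_p = P(A₂)²·P(E) / (P(G)·P(L)³) = 22000.
(0.21)²·(P(E)) / ((1.8)·(0.017)³) = 22000
P(E) = 4.41 = 4.4 bar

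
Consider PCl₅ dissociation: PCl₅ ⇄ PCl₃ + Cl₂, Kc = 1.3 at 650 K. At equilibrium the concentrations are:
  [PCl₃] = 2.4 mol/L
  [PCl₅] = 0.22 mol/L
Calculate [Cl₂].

At equilibrium, Kc = [PCl₃]·[Cl₂] / [PCl₅] = 1.3.
(2.4)·([Cl₂]) / (0.22) = 1.3
[Cl₂] = 0.119 = 0.12 mol/L

[Cl₂] = 0.12 mol/L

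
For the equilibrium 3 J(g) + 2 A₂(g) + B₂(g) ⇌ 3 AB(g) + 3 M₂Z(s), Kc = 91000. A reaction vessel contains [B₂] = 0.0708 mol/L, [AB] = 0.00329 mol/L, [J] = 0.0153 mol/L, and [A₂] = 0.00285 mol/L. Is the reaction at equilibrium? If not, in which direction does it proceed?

toward products

(M₂Z is a pure solid — omitted from Qc.)
Qc = [AB]³ / ([J]³·[A₂]²·[B₂]) = (0.00329)³ / ((0.0153)³·(0.00285)²·(0.0708)) = 17300
Qc = 17300 < Kc = 91000, so the forward reaction proceeds.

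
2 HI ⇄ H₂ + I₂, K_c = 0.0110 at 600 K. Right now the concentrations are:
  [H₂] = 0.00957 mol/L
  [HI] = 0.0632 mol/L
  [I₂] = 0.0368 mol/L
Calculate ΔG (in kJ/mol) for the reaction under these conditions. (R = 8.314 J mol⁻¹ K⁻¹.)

Q_c = [H₂]·[I₂] / [HI]² = (0.00957)·(0.0368) / (0.0632)² = 0.0882
ΔG = RT ln(Q_c/K_c) = (8.314 J mol⁻¹ K⁻¹)(600 K) × ln(0.0882/0.0110)
   = (4.988 kJ/mol)(2.082) = 10.4 kJ/mol
ΔG > 0, so the forward reaction is non-spontaneous (proceeds in reverse).

ΔG = 10.4 kJ/mol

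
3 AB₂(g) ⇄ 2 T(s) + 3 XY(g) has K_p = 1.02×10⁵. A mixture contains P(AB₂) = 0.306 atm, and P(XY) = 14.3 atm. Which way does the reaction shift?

(T is a pure solid — omitted from Q_p.)
Q_p = P(XY)³ / P(AB₂)³ = (14.3)³ / (0.306)³ = 1.02×10⁵
Q_p = 1.02×10⁵ = K_p, so the system is already at equilibrium.

no net change (already at equilibrium)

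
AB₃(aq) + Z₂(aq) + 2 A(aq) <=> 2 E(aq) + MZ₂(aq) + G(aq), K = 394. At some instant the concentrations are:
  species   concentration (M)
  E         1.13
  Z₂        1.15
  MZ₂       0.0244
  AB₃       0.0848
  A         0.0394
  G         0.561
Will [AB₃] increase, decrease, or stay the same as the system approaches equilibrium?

Q = [E]²·[MZ₂]·[G] / ([AB₃]·[Z₂]·[A]²) = (1.13)²·(0.0244)·(0.561) / ((0.0848)·(1.15)·(0.0394)²) = 115
Q = 115 < K = 394: net forward reaction.
AB₃ is a reactant, so it decreases.

decrease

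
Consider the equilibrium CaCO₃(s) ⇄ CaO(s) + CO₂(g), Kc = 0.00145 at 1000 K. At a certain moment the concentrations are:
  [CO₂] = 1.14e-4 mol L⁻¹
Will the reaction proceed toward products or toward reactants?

toward products

(CaCO₃, CaO are pure solids — omitted from Qc.)
Qc = [CO₂] = 1.14e-4
Qc = 1.14e-4 < Kc = 0.00145, so the forward reaction proceeds.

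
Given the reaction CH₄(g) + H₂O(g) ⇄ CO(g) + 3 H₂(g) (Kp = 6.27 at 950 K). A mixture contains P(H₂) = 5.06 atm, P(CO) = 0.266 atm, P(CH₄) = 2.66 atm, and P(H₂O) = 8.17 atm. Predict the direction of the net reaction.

Qp = P(CO)·P(H₂)³ / (P(CH₄)·P(H₂O)) = (0.266)·(5.06)³ / ((2.66)·(8.17)) = 1.59
Qp = 1.59 < Kp = 6.27, so the forward reaction proceeds.

forward (toward products)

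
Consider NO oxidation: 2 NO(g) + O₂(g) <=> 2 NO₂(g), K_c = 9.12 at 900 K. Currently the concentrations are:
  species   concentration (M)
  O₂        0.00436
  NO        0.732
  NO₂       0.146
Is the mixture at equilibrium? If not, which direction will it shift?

yes, at equilibrium

Q_c = [NO₂]² / ([NO]²·[O₂]) = (0.146)² / ((0.732)²·(0.00436)) = 9.12
Q_c = 9.12 = K_c; the system is at equilibrium.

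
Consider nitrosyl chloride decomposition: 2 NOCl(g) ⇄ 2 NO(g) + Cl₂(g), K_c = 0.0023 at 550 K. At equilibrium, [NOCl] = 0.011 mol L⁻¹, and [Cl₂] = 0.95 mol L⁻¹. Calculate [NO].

At equilibrium, K_c = [NO]²·[Cl₂] / [NOCl]² = 0.0023.
([NO])²·(0.95) / (0.011)² = 0.0023
[NO]² = 2.93×10⁻⁷ ⇒ [NO] = 5.4×10⁻⁴ mol L⁻¹

[NO] = 5.4×10⁻⁴ mol L⁻¹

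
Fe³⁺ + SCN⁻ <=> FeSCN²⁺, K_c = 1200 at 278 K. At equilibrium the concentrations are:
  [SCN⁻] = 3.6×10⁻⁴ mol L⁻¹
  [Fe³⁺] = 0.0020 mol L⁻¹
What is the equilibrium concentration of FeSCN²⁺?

At equilibrium, K_c = [FeSCN²⁺] / ([Fe³⁺]·[SCN⁻]) = 1200.
([FeSCN²⁺]) / ((0.0020)·(3.6×10⁻⁴)) = 1200
[FeSCN²⁺] = 8.64×10⁻⁴ = 8.6×10⁻⁴ mol L⁻¹

[FeSCN²⁺] = 8.6×10⁻⁴ mol L⁻¹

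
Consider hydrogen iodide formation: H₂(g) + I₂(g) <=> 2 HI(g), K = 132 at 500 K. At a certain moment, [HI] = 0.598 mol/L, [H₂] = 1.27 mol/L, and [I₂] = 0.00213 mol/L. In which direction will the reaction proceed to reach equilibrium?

Q = [HI]² / ([H₂]·[I₂]) = (0.598)² / ((1.27)·(0.00213)) = 132
Q = 132 = K, so the system is already at equilibrium.

no net change (already at equilibrium)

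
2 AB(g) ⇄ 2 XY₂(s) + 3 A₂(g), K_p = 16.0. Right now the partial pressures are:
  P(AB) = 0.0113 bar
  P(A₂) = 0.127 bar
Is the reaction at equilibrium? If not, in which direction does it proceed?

no net change (already at equilibrium)

(XY₂ is a pure solid — omitted from Q_p.)
Q_p = P(A₂)³ / P(AB)² = (0.127)³ / (0.0113)² = 16.0
Q_p = 16.0 = K_p, so the system is already at equilibrium.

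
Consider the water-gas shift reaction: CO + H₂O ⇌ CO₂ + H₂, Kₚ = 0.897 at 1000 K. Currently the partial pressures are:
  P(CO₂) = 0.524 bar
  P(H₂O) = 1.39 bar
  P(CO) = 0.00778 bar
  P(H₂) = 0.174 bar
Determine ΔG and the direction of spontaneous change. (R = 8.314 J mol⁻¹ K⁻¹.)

ΔG = 18.6 kJ/mol; the forward reaction is non-spontaneous

Qₚ = P(CO₂)·P(H₂) / (P(CO)·P(H₂O)) = (0.524)·(0.174) / ((0.00778)·(1.39)) = 8.43
ΔG = RT ln(Qₚ/Kₚ) = (8.314 J mol⁻¹ K⁻¹)(1000 K) × ln(8.43/0.897)
   = (8.314 kJ/mol)(2.240) = 18.6 kJ/mol
ΔG > 0, so the forward reaction is non-spontaneous (proceeds in reverse).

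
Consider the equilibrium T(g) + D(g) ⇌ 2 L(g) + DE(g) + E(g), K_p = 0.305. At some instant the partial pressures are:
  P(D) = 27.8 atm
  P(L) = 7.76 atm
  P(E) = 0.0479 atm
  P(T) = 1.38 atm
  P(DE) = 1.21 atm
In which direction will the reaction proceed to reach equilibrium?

in the forward direction

Q_p = P(L)²·P(DE)·P(E) / (P(T)·P(D)) = (7.76)²·(1.21)·(0.0479) / ((1.38)·(27.8)) = 0.0910
Q_p = 0.0910 < K_p = 0.305, so the forward reaction proceeds.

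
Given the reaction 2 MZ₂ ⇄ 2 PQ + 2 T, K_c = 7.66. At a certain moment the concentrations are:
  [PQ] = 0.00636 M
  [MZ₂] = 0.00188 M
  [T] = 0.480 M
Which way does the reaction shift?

forward (toward products)

Q_c = [PQ]²·[T]² / [MZ₂]² = (0.00636)²·(0.480)² / (0.00188)² = 2.64
Q_c = 2.64 < K_c = 7.66, so the forward reaction proceeds.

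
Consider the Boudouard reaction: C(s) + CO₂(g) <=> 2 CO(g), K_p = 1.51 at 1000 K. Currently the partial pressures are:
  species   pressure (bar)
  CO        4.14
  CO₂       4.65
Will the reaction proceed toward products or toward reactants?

(C is a pure solid — omitted from Q_p.)
Q_p = P(CO)² / P(CO₂) = (4.14)² / (4.65) = 3.69
Q_p = 3.69 > K_p = 1.51, so the reverse reaction proceeds.

in the reverse direction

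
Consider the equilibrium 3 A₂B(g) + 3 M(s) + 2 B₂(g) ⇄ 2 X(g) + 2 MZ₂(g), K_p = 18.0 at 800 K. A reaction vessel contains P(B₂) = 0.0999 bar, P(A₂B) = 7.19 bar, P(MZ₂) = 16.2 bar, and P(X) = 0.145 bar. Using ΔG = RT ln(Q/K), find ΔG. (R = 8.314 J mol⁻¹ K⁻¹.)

ΔG = -16.6 kJ/mol

(M is a pure solid — omitted from Q_p.)
Q_p = P(X)²·P(MZ₂)² / (P(A₂B)³·P(B₂)²) = (0.145)²·(16.2)² / ((7.19)³·(0.0999)²) = 1.49
ΔG = RT ln(Q_p/K_p) = (8.314 J mol⁻¹ K⁻¹)(800 K) × ln(1.49/18.0)
   = (6.651 kJ/mol)(-2.492) = -16.6 kJ/mol
ΔG < 0, so the forward reaction is spontaneous (proceeds forward).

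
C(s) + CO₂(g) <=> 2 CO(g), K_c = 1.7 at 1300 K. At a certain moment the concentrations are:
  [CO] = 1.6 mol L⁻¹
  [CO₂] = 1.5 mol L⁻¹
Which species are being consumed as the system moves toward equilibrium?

(C is a pure solid — omitted from Q_c.)
Q_c = [CO]² / [CO₂] = (1.6)² / (1.5) = 1.7
Q_c = 1.7 = K_c; the system is at equilibrium.

none (at equilibrium)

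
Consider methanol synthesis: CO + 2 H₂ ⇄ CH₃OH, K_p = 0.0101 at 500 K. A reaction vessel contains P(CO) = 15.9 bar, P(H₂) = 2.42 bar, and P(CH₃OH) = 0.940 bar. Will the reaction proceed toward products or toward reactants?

Q_p = P(CH₃OH) / (P(CO)·P(H₂)²) = (0.940) / ((15.9)·(2.42)²) = 0.0101
Q_p = 0.0101 = K_p, so the system is already at equilibrium.

at equilibrium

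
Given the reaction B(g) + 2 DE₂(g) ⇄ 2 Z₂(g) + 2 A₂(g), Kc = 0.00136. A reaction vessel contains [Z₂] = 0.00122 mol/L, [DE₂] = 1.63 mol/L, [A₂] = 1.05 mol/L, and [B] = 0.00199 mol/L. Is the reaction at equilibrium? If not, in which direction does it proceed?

toward products

Qc = [Z₂]²·[A₂]² / ([B]·[DE₂]²) = (0.00122)²·(1.05)² / ((0.00199)·(1.63)²) = 3.10×10⁻⁴
Qc = 3.10×10⁻⁴ < Kc = 0.00136, so the forward reaction proceeds.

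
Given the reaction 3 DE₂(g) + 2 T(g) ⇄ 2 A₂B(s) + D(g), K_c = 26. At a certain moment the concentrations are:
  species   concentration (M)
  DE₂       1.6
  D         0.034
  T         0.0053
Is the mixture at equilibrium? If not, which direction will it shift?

(A₂B is a pure solid — omitted from Q_c.)
Q_c = [D] / ([DE₂]³·[T]²) = (0.034) / ((1.6)³·(0.0053)²) = 300
Q_c = 300 > K_c = 26: net reverse reaction.

no; Q > K, reaction proceeds in reverse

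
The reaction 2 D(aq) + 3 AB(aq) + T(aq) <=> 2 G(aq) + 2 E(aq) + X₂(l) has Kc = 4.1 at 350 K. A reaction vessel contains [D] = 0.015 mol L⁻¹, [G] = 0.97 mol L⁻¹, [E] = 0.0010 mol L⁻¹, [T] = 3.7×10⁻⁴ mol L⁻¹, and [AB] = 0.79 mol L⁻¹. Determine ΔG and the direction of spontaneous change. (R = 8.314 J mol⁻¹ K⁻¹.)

(X₂ is a pure liquid — omitted from Qc.)
Qc = [G]²·[E]² / ([D]²·[AB]³·[T]) = (0.97)²·(0.0010)² / ((0.015)²·(0.79)³·(3.7×10⁻⁴)) = 22.9
ΔG = RT ln(Qc/Kc) = (8.314 J mol⁻¹ K⁻¹)(350 K) × ln(22.9/4.1)
   = (2.910 kJ/mol)(1.720) = 5.01 kJ/mol
ΔG > 0, so the forward reaction is non-spontaneous (proceeds in reverse).

ΔG = 5.01 kJ/mol; the forward reaction is non-spontaneous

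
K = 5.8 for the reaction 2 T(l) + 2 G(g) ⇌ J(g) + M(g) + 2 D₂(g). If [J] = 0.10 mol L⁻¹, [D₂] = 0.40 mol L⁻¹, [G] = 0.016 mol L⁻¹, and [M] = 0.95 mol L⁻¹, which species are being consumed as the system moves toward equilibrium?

J, M, D₂ (products)

(T is a pure liquid — omitted from Q.)
Q = [J]·[M]·[D₂]² / [G]² = (0.10)·(0.95)·(0.40)² / (0.016)² = 59
Q = 59 > K = 5.8: net reverse reaction.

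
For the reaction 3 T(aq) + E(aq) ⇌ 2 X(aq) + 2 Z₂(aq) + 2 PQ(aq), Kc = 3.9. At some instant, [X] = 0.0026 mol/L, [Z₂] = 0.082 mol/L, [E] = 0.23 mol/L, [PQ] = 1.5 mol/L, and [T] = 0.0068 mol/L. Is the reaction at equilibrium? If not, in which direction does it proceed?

Qc = [X]²·[Z₂]²·[PQ]² / ([T]³·[E]) = (0.0026)²·(0.082)²·(1.5)² / ((0.0068)³·(0.23)) = 1.4
Qc = 1.4 < Kc = 3.9, so the forward reaction proceeds.

toward products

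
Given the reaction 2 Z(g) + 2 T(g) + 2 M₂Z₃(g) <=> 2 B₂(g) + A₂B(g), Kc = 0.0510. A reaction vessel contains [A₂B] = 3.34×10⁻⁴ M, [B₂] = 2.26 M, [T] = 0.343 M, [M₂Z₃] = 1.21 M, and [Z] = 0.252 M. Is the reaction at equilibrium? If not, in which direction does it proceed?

Qc = [B₂]²·[A₂B] / ([Z]²·[T]²·[M₂Z₃]²) = (2.26)²·(3.34×10⁻⁴) / ((0.252)²·(0.343)²·(1.21)²) = 0.156
Qc = 0.156 > Kc = 0.0510, so the reverse reaction proceeds.

to the left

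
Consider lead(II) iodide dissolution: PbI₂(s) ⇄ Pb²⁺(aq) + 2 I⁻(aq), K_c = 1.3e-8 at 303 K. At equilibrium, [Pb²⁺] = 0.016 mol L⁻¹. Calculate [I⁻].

[I⁻] = 9.0e-4 mol L⁻¹

(PbI₂ is a pure solid — omitted from K_c.)
At equilibrium, K_c = [Pb²⁺]·[I⁻]² = 1.3e-8.
(0.016)·([I⁻])² = 1.3e-8
[I⁻]² = 8.13e-7 ⇒ [I⁻] = 9.0e-4 mol L⁻¹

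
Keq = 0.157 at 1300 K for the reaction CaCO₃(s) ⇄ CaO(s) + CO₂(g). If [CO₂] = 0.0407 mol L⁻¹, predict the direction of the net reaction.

forward (toward products)

(CaCO₃, CaO are pure solids — omitted from Q.)
Q = [CO₂] = 0.0407
Q = 0.0407 < Keq = 0.157, so the forward reaction proceeds.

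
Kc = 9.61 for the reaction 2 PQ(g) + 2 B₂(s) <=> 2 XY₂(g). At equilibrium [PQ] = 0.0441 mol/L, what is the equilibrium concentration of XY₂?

(B₂ is a pure solid — omitted from Kc.)
At equilibrium, Kc = [XY₂]² / [PQ]² = 9.61.
([XY₂])² / (0.0441)² = 9.61
[XY₂]² = 0.0187 ⇒ [XY₂] = 0.137 mol/L

[XY₂] = 0.137 mol/L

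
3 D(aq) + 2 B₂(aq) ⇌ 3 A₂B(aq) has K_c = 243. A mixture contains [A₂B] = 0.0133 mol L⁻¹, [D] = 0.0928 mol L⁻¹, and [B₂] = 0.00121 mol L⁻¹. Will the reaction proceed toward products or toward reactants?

in the reverse direction

Q_c = [A₂B]³ / ([D]³·[B₂]²) = (0.0133)³ / ((0.0928)³·(0.00121)²) = 2010
Q_c = 2010 > K_c = 243, so the reverse reaction proceeds.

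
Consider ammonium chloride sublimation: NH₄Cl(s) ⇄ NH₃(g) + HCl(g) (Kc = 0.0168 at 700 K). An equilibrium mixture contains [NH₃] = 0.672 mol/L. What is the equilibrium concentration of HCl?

(NH₄Cl is a pure solid — omitted from Kc.)
At equilibrium, Kc = [NH₃]·[HCl] = 0.0168.
(0.672)·([HCl]) = 0.0168
[HCl] = 0.0250 mol/L

[HCl] = 0.0250 mol/L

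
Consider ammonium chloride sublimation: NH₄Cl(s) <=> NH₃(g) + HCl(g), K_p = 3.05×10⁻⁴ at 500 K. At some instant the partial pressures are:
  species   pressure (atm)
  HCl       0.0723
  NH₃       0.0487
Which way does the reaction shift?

(NH₄Cl is a pure solid — omitted from Q_p.)
Q_p = P(NH₃)·P(HCl) = (0.0487)·(0.0723) = 0.00352
Q_p = 0.00352 > K_p = 3.05×10⁻⁴, so the reverse reaction proceeds.

to the left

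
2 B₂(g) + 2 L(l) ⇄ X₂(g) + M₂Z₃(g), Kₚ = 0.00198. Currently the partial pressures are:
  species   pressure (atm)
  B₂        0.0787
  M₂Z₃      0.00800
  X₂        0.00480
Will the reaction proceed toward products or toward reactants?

(L is a pure liquid — omitted from Qₚ.)
Qₚ = P(X₂)·P(M₂Z₃) / P(B₂)² = (0.00480)·(0.00800) / (0.0787)² = 0.00620
Qₚ = 0.00620 > Kₚ = 0.00198, so the reverse reaction proceeds.

to the left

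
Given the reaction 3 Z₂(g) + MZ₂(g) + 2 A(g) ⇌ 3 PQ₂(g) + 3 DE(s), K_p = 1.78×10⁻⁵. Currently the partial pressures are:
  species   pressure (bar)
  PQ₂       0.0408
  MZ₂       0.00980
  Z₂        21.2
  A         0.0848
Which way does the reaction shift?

(DE is a pure solid — omitted from Q_p.)
Q_p = P(PQ₂)³ / (P(Z₂)³·P(MZ₂)·P(A)²) = (0.0408)³ / ((21.2)³·(0.00980)·(0.0848)²) = 1.01×10⁻⁴
Q_p = 1.01×10⁻⁴ > K_p = 1.78×10⁻⁵, so the reverse reaction proceeds.

toward reactants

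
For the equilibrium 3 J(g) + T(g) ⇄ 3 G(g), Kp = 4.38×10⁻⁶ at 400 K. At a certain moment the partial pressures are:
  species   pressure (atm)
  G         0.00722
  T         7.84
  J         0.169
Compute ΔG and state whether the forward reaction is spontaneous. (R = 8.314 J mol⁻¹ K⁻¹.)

ΔG = 2.73 kJ/mol; the forward reaction is non-spontaneous

Qp = P(G)³ / (P(J)³·P(T)) = (0.00722)³ / ((0.169)³·(7.84)) = 9.95×10⁻⁶
ΔG = RT ln(Qp/Kp) = (8.314 J mol⁻¹ K⁻¹)(400 K) × ln(9.95×10⁻⁶/4.38×10⁻⁶)
   = (3.326 kJ/mol)(0.8205) = 2.73 kJ/mol
ΔG > 0, so the forward reaction is non-spontaneous (proceeds in reverse).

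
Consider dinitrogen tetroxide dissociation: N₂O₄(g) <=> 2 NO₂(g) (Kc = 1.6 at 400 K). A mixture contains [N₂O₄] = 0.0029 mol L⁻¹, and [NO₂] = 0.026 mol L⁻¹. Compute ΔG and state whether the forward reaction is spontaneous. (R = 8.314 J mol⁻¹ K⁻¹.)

Qc = [NO₂]² / [N₂O₄] = (0.026)² / (0.0029) = 0.233
ΔG = RT ln(Qc/Kc) = (8.314 J mol⁻¹ K⁻¹)(400 K) × ln(0.233/1.6)
   = (3.326 kJ/mol)(-1.927) = -6.41 kJ/mol
ΔG < 0, so the forward reaction is spontaneous (proceeds forward).

ΔG = -6.41 kJ/mol; the forward reaction is spontaneous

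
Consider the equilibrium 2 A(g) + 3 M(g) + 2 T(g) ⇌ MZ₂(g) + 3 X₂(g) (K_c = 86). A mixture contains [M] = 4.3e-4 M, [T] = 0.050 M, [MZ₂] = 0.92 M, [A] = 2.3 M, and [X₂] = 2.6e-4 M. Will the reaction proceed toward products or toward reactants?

toward products

Q_c = [MZ₂]·[X₂]³ / ([A]²·[M]³·[T]²) = (0.92)·(2.6e-4)³ / ((2.3)²·(4.3e-4)³·(0.050)²) = 15
Q_c = 15 < K_c = 86, so the forward reaction proceeds.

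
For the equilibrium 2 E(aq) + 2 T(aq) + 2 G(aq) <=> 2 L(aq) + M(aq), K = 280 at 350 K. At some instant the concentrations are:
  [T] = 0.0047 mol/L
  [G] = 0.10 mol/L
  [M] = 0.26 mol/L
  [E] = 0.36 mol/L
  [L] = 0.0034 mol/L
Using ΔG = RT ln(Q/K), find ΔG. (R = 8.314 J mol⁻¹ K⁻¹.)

Q = [L]²·[M] / ([E]²·[T]²·[G]²) = (0.0034)²·(0.26) / ((0.36)²·(0.0047)²·(0.10)²) = 105
ΔG = RT ln(Q/K) = (8.314 J mol⁻¹ K⁻¹)(350 K) × ln(105/280)
   = (2.910 kJ/mol)(-0.9808) = -2.85 kJ/mol
ΔG < 0, so the forward reaction is spontaneous (proceeds forward).

ΔG = -2.85 kJ/mol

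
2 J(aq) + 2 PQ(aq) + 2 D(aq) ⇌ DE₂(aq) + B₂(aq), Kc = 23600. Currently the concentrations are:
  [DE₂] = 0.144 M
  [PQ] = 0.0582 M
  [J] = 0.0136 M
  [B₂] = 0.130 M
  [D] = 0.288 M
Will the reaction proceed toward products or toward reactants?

Qc = [DE₂]·[B₂] / ([J]²·[PQ]²·[D]²) = (0.144)·(0.130) / ((0.0136)²·(0.0582)²·(0.288)²) = 3.60×10⁵
Qc = 3.60×10⁵ > Kc = 23600, so the reverse reaction proceeds.

to the left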